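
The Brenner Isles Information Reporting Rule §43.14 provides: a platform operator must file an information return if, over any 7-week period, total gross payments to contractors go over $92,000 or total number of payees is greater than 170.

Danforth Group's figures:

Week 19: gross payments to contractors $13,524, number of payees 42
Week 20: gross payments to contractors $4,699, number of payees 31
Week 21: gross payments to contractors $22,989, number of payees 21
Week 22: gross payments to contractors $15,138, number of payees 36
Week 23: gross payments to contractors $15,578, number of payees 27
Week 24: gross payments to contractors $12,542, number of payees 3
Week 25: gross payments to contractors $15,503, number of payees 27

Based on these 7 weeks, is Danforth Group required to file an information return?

Yes

Total gross payments to contractors: $13,524 + $4,699 + $22,989 + $15,138 + $15,578 + $12,542 + $15,503 = $99,973 (> $92,000).
Total number of payees: 42 + 31 + 21 + 36 + 27 + 3 + 27 = 187 (> 170).
The test is 'or': at least one threshold is exceeded.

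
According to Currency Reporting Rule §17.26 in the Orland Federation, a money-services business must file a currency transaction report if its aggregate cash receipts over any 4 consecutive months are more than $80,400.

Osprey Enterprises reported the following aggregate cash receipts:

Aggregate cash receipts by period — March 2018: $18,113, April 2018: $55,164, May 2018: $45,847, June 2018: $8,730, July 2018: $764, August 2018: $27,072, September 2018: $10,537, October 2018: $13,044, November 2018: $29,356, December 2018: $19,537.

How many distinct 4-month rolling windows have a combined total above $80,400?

March 2018–June 2018: $18,113 + $55,164 + $45,847 + $8,730 = $127,854 (over)
April 2018–July 2018: $55,164 + $45,847 + $8,730 + $764 = $110,505 (over)
May 2018–August 2018: $45,847 + $8,730 + $764 + $27,072 = $82,413 (over)
June 2018–September 2018: $8,730 + $764 + $27,072 + $10,537 = $47,103 (under)
July 2018–October 2018: $764 + $27,072 + $10,537 + $13,044 = $51,417 (under)
August 2018–November 2018: $27,072 + $10,537 + $13,044 + $29,356 = $80,009 (under)
September 2018–December 2018: $10,537 + $13,044 + $29,356 + $19,537 = $72,474 (under)
3 windows exceed the threshold.

3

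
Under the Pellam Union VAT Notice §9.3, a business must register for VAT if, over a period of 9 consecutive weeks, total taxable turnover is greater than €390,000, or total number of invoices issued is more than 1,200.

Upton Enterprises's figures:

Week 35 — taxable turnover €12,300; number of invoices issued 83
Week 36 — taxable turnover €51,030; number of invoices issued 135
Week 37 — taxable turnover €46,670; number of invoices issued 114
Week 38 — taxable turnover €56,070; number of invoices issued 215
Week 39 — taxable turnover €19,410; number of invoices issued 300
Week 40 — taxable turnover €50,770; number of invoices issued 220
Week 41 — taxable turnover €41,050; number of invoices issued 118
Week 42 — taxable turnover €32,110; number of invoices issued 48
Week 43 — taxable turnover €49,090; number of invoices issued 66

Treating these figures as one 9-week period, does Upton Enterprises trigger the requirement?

Yes

Total taxable turnover: €12,300 + €51,030 + €46,670 + €56,070 + €19,410 + €50,770 + €41,050 + €32,110 + €49,090 = €358,500 (≤ €390,000).
Total number of invoices issued: 83 + 135 + 114 + 215 + 300 + 220 + 118 + 48 + 66 = 1,299 (> 1,200).
The test is 'or': at least one threshold is exceeded.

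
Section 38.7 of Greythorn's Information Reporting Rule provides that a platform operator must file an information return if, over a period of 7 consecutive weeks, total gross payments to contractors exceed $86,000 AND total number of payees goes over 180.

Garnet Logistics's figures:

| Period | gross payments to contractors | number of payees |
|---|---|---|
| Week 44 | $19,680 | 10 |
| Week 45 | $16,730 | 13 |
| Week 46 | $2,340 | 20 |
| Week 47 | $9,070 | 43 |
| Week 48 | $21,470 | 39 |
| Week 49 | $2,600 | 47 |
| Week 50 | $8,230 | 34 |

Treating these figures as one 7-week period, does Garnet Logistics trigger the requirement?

No

Total gross payments to contractors: $19,680 + $16,730 + $2,340 + $9,070 + $21,470 + $2,600 + $8,230 = $80,120 (≤ $86,000).
Total number of payees: 10 + 13 + 20 + 43 + 39 + 47 + 34 = 206 (> 180).
The test is 'and': the rule requires both, and at least one is not exceeded.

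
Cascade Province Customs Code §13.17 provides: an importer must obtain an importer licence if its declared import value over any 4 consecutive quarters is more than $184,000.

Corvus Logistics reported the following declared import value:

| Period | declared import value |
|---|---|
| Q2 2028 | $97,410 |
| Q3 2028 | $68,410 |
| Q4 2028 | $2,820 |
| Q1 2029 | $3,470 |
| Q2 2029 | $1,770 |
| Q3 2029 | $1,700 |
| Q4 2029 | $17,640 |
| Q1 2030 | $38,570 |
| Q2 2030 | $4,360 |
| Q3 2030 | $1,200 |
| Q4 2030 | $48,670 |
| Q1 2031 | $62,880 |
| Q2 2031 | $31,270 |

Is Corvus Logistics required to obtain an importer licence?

No

Q2 2028–Q1 2029: $97,410 + $68,410 + $2,820 + $3,470 = $172,110 (under)
Q3 2028–Q2 2029: $68,410 + $2,820 + $3,470 + $1,770 = $76,470 (under)
Q4 2028–Q3 2029: $2,820 + $3,470 + $1,770 + $1,700 = $9,760 (under)
Q1 2029–Q4 2029: $3,470 + $1,770 + $1,700 + $17,640 = $24,580 (under)
Q2 2029–Q1 2030: $1,770 + $1,700 + $17,640 + $38,570 = $59,680 (under)
Q3 2029–Q2 2030: $1,700 + $17,640 + $38,570 + $4,360 = $62,270 (under)
Q4 2029–Q3 2030: $17,640 + $38,570 + $4,360 + $1,200 = $61,770 (under)
Q1 2030–Q4 2030: $38,570 + $4,360 + $1,200 + $48,670 = $92,800 (under)
Q2 2030–Q1 2031: $4,360 + $1,200 + $48,670 + $62,880 = $117,110 (under)
Q3 2030–Q2 2031: $1,200 + $48,670 + $62,880 + $31,270 = $144,020 (under)
No window exceeds $184,000.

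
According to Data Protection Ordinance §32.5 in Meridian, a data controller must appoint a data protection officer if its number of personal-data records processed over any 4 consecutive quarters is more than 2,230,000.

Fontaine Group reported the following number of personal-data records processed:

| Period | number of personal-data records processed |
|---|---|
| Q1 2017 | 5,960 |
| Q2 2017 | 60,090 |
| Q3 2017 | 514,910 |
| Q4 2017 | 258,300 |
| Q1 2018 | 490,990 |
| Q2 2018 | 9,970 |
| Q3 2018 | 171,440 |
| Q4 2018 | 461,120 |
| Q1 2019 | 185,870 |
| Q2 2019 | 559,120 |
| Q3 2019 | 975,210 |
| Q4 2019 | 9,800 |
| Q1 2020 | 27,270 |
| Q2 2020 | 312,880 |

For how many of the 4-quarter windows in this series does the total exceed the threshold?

0

Q1 2017–Q4 2017: 5,960 + 60,090 + 514,910 + 258,300 = 839,260 (under)
Q2 2017–Q1 2018: 60,090 + 514,910 + 258,300 + 490,990 = 1,324,290 (under)
Q3 2017–Q2 2018: 514,910 + 258,300 + 490,990 + 9,970 = 1,274,170 (under)
Q4 2017–Q3 2018: 258,300 + 490,990 + 9,970 + 171,440 = 930,700 (under)
Q1 2018–Q4 2018: 490,990 + 9,970 + 171,440 + 461,120 = 1,133,520 (under)
Q2 2018–Q1 2019: 9,970 + 171,440 + 461,120 + 185,870 = 828,400 (under)
Q3 2018–Q2 2019: 171,440 + 461,120 + 185,870 + 559,120 = 1,377,550 (under)
Q4 2018–Q3 2019: 461,120 + 185,870 + 559,120 + 975,210 = 2,181,320 (under)
Q1 2019–Q4 2019: 185,870 + 559,120 + 975,210 + 9,800 = 1,730,000 (under)
Q2 2019–Q1 2020: 559,120 + 975,210 + 9,800 + 27,270 = 1,571,400 (under)
Q3 2019–Q2 2020: 975,210 + 9,800 + 27,270 + 312,880 = 1,325,160 (under)
0 windows exceed the threshold.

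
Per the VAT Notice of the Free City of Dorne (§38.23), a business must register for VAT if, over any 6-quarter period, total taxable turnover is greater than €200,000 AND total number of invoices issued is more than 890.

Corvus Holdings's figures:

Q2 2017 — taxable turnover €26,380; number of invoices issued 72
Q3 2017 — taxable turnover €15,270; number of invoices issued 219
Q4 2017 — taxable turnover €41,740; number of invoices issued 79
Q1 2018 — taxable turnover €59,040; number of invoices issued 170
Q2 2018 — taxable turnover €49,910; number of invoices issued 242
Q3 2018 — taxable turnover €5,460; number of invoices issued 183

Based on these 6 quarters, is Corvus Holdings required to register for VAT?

Total taxable turnover: €26,380 + €15,270 + €41,740 + €59,040 + €49,910 + €5,460 = €197,800 (≤ €200,000).
Total number of invoices issued: 72 + 219 + 79 + 170 + 242 + 183 = 965 (> 890).
The test is 'and': the rule requires both, and at least one is not exceeded.

No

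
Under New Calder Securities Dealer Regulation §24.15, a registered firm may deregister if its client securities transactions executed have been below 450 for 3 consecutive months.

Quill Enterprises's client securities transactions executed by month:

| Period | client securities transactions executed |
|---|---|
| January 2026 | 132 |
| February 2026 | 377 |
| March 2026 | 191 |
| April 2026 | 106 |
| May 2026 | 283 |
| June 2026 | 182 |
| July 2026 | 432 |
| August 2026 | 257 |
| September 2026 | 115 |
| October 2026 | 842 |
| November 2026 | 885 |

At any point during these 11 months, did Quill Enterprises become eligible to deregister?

Yes

Months below 450: January 2026, February 2026, March 2026, April 2026, May 2026, June 2026, July 2026, August 2026, September 2026.
Longest run of consecutive months below the threshold: 9.
9 ≥ 3, so Quill Enterprises became eligible.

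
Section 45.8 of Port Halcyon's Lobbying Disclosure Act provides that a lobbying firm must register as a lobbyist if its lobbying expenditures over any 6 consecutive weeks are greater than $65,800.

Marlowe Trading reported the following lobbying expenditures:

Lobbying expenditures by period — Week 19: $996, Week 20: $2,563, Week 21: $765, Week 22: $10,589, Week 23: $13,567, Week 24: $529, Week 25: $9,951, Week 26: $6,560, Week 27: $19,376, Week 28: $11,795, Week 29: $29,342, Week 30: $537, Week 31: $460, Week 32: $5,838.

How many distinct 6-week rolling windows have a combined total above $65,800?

4

Week 19–Week 24: $996 + $2,563 + $765 + $10,589 + $13,567 + $529 = $29,009 (under)
Week 20–Week 25: $2,563 + $765 + $10,589 + $13,567 + $529 + $9,951 = $37,964 (under)
Week 21–Week 26: $765 + $10,589 + $13,567 + $529 + $9,951 + $6,560 = $41,961 (under)
Week 22–Week 27: $10,589 + $13,567 + $529 + $9,951 + $6,560 + $19,376 = $60,572 (under)
Week 23–Week 28: $13,567 + $529 + $9,951 + $6,560 + $19,376 + $11,795 = $61,778 (under)
Week 24–Week 29: $529 + $9,951 + $6,560 + $19,376 + $11,795 + $29,342 = $77,553 (over)
Week 25–Week 30: $9,951 + $6,560 + $19,376 + $11,795 + $29,342 + $537 = $77,561 (over)
Week 26–Week 31: $6,560 + $19,376 + $11,795 + $29,342 + $537 + $460 = $68,070 (over)
Week 27–Week 32: $19,376 + $11,795 + $29,342 + $537 + $460 + $5,838 = $67,348 (over)
4 windows exceed the threshold.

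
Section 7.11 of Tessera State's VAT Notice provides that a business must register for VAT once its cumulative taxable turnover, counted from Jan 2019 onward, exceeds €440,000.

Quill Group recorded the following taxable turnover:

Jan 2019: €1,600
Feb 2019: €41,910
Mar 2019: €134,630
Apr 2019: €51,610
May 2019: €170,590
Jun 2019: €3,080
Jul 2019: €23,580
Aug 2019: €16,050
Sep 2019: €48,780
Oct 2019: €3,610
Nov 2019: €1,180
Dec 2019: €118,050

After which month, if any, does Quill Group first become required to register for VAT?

Through Jan 2019: €1,600
Through Feb 2019: €43,510
Through Mar 2019: €178,140
Through Apr 2019: €229,750
Through May 2019: €400,340
Through Jun 2019: €403,420
Through Jul 2019: €427,000
Through Aug 2019: €443,050 ← exceeds threshold

Aug 2019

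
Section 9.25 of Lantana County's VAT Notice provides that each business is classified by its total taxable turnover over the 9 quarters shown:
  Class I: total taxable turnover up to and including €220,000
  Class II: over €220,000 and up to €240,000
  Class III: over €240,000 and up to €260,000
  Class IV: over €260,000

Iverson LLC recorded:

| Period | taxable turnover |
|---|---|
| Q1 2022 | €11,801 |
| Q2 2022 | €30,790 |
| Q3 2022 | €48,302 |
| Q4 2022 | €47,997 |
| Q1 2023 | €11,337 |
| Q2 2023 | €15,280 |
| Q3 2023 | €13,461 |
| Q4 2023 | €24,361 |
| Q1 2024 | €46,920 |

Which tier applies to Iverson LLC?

Class III

Total taxable turnover: €11,801 + €30,790 + €48,302 + €47,997 + €11,337 + €15,280 + €13,461 + €24,361 + €46,920 = €250,249.
€240,000 < €250,249 ≤ €260,000, so Class III applies.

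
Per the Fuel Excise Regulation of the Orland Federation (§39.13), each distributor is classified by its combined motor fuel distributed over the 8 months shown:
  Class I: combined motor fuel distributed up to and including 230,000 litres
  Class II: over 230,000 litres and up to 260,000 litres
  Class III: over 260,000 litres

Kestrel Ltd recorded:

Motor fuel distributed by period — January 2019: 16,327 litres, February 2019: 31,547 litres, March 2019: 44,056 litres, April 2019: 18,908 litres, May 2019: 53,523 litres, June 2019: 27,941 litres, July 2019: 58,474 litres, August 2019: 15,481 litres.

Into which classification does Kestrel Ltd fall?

Class III

Combined motor fuel distributed: 16,327 litres + 31,547 litres + 44,056 litres + 18,908 litres + 53,523 litres + 27,941 litres + 58,474 litres + 15,481 litres = 266,257 litres.
266,257 litres > 260,000 litres, so Class III applies.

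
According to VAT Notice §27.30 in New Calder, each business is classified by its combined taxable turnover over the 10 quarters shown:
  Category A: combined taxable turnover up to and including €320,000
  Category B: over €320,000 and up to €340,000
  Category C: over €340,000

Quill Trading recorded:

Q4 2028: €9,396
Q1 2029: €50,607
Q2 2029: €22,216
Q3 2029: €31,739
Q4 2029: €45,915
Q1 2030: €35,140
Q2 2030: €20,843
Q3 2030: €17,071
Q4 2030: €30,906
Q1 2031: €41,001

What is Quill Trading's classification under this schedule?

Category A

Combined taxable turnover: €9,396 + €50,607 + €22,216 + €31,739 + €45,915 + €35,140 + €20,843 + €17,071 + €30,906 + €41,001 = €304,834.
€304,834 ≤ €320,000, so Category A applies.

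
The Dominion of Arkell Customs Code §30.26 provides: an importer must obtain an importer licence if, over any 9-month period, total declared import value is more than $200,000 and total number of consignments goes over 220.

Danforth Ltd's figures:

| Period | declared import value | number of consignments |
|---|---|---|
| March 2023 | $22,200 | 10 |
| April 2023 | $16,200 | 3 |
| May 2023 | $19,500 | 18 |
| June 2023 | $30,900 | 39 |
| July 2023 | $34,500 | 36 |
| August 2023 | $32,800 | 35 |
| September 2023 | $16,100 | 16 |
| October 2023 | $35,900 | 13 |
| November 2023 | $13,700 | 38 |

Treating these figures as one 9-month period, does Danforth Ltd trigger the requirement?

No

Total declared import value: $22,200 + $16,200 + $19,500 + $30,900 + $34,500 + $32,800 + $16,100 + $35,900 + $13,700 = $221,800 (> $200,000).
Total number of consignments: 10 + 3 + 18 + 39 + 36 + 35 + 16 + 13 + 38 = 208 (≤ 220).
The test is 'and': the rule requires both, and at least one is not exceeded.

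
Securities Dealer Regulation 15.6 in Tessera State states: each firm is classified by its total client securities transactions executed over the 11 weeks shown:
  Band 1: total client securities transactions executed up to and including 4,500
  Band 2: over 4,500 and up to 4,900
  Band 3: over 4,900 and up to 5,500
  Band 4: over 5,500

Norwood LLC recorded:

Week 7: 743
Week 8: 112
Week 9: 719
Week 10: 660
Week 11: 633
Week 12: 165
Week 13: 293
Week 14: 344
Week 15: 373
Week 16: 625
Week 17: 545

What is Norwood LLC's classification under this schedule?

Total client securities transactions executed: 743 + 112 + 719 + 660 + 633 + 165 + 293 + 344 + 373 + 625 + 545 = 5,212.
4,900 < 5,212 ≤ 5,500, so Band 3 applies.

Band 3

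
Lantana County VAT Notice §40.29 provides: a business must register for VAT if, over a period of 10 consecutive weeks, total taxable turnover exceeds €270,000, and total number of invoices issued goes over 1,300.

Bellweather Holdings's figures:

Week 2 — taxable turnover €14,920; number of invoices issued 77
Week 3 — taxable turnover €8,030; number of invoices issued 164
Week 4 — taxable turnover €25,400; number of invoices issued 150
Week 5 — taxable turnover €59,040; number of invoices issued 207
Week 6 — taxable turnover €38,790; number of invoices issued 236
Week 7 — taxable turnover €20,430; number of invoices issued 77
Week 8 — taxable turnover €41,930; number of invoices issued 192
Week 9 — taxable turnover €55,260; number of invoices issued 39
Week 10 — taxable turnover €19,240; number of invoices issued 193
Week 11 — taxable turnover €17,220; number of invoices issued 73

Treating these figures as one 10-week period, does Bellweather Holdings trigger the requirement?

Total taxable turnover: €14,920 + €8,030 + €25,400 + €59,040 + €38,790 + €20,430 + €41,930 + €55,260 + €19,240 + €17,220 = €300,260 (> €270,000).
Total number of invoices issued: 77 + 164 + 150 + 207 + 236 + 77 + 192 + 39 + 193 + 73 = 1,408 (> 1,300).
The test is 'and': both thresholds are exceeded.

Yes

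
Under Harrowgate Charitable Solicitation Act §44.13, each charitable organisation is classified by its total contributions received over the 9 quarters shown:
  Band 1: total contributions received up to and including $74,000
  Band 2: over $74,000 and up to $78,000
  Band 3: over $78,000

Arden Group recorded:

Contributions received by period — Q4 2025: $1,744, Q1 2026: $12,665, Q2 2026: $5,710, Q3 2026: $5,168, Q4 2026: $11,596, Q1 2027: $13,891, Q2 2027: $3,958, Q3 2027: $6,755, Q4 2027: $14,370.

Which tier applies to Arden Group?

Band 2

Total contributions received: $1,744 + $12,665 + $5,710 + $5,168 + $11,596 + $13,891 + $3,958 + $6,755 + $14,370 = $75,857.
$74,000 < $75,857 ≤ $78,000, so Band 2 applies.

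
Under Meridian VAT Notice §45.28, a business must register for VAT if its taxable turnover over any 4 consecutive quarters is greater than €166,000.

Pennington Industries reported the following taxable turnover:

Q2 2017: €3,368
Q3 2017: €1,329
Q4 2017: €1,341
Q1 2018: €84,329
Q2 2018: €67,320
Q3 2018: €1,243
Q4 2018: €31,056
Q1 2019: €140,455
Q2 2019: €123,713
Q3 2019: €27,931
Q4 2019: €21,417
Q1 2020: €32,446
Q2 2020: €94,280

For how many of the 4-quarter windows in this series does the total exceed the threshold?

7

Q2 2017–Q1 2018: €3,368 + €1,329 + €1,341 + €84,329 = €90,367 (under)
Q3 2017–Q2 2018: €1,329 + €1,341 + €84,329 + €67,320 = €154,319 (under)
Q4 2017–Q3 2018: €1,341 + €84,329 + €67,320 + €1,243 = €154,233 (under)
Q1 2018–Q4 2018: €84,329 + €67,320 + €1,243 + €31,056 = €183,948 (over)
Q2 2018–Q1 2019: €67,320 + €1,243 + €31,056 + €140,455 = €240,074 (over)
Q3 2018–Q2 2019: €1,243 + €31,056 + €140,455 + €123,713 = €296,467 (over)
Q4 2018–Q3 2019: €31,056 + €140,455 + €123,713 + €27,931 = €323,155 (over)
Q1 2019–Q4 2019: €140,455 + €123,713 + €27,931 + €21,417 = €313,516 (over)
Q2 2019–Q1 2020: €123,713 + €27,931 + €21,417 + €32,446 = €205,507 (over)
Q3 2019–Q2 2020: €27,931 + €21,417 + €32,446 + €94,280 = €176,074 (over)
7 windows exceed the threshold.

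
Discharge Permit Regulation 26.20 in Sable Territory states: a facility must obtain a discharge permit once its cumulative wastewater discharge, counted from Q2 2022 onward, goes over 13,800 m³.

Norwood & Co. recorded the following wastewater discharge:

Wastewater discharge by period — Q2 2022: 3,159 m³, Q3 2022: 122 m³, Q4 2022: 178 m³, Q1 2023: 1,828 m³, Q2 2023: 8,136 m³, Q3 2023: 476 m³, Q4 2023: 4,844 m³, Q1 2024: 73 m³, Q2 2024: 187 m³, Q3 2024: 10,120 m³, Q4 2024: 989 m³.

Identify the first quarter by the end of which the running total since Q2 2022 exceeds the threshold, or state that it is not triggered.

Through Q2 2022: 3,159 m³
Through Q3 2022: 3,281 m³
Through Q4 2022: 3,459 m³
Through Q1 2023: 5,287 m³
Through Q2 2023: 13,423 m³
Through Q3 2023: 13,899 m³ ← exceeds threshold

Q3 2023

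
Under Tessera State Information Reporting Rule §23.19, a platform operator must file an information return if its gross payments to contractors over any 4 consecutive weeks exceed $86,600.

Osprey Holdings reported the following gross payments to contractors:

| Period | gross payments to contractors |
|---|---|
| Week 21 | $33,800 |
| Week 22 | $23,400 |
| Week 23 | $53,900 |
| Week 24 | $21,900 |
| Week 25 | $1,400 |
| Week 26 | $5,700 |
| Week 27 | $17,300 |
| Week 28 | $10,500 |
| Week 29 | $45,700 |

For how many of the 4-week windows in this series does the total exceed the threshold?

2

Week 21–Week 24: $33,800 + $23,400 + $53,900 + $21,900 = $133,000 (over)
Week 22–Week 25: $23,400 + $53,900 + $21,900 + $1,400 = $100,600 (over)
Week 23–Week 26: $53,900 + $21,900 + $1,400 + $5,700 = $82,900 (under)
Week 24–Week 27: $21,900 + $1,400 + $5,700 + $17,300 = $46,300 (under)
Week 25–Week 28: $1,400 + $5,700 + $17,300 + $10,500 = $34,900 (under)
Week 26–Week 29: $5,700 + $17,300 + $10,500 + $45,700 = $79,200 (under)
2 windows exceed the threshold.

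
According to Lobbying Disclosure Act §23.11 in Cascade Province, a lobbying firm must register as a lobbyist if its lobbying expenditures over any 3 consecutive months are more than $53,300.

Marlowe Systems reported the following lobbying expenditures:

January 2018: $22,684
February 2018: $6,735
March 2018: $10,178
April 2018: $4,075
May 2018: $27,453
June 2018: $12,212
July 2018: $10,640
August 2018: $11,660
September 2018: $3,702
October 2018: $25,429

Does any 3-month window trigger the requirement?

January 2018–March 2018: $22,684 + $6,735 + $10,178 = $39,597 (under)
February 2018–April 2018: $6,735 + $10,178 + $4,075 = $20,988 (under)
March 2018–May 2018: $10,178 + $4,075 + $27,453 = $41,706 (under)
April 2018–June 2018: $4,075 + $27,453 + $12,212 = $43,740 (under)
May 2018–July 2018: $27,453 + $12,212 + $10,640 = $50,305 (under)
June 2018–August 2018: $12,212 + $10,640 + $11,660 = $34,512 (under)
July 2018–September 2018: $10,640 + $11,660 + $3,702 = $26,002 (under)
August 2018–October 2018: $11,660 + $3,702 + $25,429 = $40,791 (under)
No window exceeds $53,300.

No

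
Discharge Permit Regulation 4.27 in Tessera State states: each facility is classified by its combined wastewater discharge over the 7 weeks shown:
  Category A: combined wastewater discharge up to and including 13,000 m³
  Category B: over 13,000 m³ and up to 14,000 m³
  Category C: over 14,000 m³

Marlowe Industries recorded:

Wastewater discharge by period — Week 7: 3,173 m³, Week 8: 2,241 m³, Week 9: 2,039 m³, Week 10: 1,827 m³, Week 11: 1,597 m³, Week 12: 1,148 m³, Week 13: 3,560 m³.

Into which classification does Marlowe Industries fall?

Category C

Combined wastewater discharge: 3,173 m³ + 2,241 m³ + 2,039 m³ + 1,827 m³ + 1,597 m³ + 1,148 m³ + 3,560 m³ = 15,585 m³.
15,585 m³ > 14,000 m³, so Category C applies.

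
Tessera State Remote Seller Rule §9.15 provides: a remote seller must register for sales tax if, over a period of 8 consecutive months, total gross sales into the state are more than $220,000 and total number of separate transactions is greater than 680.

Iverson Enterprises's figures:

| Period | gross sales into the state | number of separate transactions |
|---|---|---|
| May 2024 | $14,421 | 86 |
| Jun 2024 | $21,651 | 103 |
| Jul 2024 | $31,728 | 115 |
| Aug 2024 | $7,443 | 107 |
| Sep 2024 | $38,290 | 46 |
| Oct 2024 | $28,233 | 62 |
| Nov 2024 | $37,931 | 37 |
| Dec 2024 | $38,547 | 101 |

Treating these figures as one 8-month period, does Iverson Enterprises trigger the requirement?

Total gross sales into the state: $14,421 + $21,651 + $31,728 + $7,443 + $38,290 + $28,233 + $37,931 + $38,547 = $218,244 (≤ $220,000).
Total number of separate transactions: 86 + 103 + 115 + 107 + 46 + 62 + 37 + 101 = 657 (≤ 680).
The test is 'and': the rule requires both, and at least one is not exceeded.

No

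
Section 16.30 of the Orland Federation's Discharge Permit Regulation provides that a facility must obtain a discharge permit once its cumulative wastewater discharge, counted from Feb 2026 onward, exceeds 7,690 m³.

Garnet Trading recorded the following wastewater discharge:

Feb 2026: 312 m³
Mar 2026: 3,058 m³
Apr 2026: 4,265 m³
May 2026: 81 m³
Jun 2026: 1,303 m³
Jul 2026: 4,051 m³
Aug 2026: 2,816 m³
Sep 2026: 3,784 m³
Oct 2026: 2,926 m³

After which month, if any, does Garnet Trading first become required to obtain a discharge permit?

Through Feb 2026: 312 m³
Through Mar 2026: 3,370 m³
Through Apr 2026: 7,635 m³
Through May 2026: 7,716 m³ ← exceeds threshold

May 2026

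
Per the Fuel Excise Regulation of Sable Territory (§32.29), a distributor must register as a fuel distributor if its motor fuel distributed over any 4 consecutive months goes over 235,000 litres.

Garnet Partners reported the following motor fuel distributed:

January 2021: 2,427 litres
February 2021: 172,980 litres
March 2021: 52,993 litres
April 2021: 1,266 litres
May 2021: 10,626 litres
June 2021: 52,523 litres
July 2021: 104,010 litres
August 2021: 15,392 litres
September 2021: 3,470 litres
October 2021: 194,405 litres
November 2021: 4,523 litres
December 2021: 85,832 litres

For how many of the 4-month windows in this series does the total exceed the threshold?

January 2021–April 2021: 2,427 litres + 172,980 litres + 52,993 litres + 1,266 litres = 229,666 litres (under)
February 2021–May 2021: 172,980 litres + 52,993 litres + 1,266 litres + 10,626 litres = 237,865 litres (over)
March 2021–June 2021: 52,993 litres + 1,266 litres + 10,626 litres + 52,523 litres = 117,408 litres (under)
April 2021–July 2021: 1,266 litres + 10,626 litres + 52,523 litres + 104,010 litres = 168,425 litres (under)
May 2021–August 2021: 10,626 litres + 52,523 litres + 104,010 litres + 15,392 litres = 182,551 litres (under)
June 2021–September 2021: 52,523 litres + 104,010 litres + 15,392 litres + 3,470 litres = 175,395 litres (under)
July 2021–October 2021: 104,010 litres + 15,392 litres + 3,470 litres + 194,405 litres = 317,277 litres (over)
August 2021–November 2021: 15,392 litres + 3,470 litres + 194,405 litres + 4,523 litres = 217,790 litres (under)
September 2021–December 2021: 3,470 litres + 194,405 litres + 4,523 litres + 85,832 litres = 288,230 litres (over)
3 windows exceed the threshold.

3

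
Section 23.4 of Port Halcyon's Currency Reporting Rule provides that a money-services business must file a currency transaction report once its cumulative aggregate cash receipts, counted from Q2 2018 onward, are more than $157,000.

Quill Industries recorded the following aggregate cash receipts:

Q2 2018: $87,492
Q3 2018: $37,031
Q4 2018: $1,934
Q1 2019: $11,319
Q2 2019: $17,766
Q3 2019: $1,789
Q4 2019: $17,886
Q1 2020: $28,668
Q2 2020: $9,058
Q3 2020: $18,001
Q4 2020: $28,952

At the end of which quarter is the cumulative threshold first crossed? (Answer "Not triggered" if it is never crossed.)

Through Q2 2018: $87,492
Through Q3 2018: $124,523
Through Q4 2018: $126,457
Through Q1 2019: $137,776
Through Q2 2019: $155,542
Through Q3 2019: $157,331 ← exceeds threshold

Q3 2019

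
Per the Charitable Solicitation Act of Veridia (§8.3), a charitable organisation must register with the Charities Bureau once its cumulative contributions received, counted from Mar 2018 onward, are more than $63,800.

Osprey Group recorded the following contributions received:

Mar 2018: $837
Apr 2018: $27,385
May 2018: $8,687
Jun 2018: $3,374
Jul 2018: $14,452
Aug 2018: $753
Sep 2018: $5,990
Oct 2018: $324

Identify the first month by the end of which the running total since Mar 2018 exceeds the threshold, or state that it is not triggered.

Not triggered

Through Mar 2018: $837
Through Apr 2018: $28,222
Through May 2018: $36,909
Through Jun 2018: $40,283
Through Jul 2018: $54,735
Through Aug 2018: $55,488
Through Sep 2018: $61,478
Through Oct 2018: $61,802
Final cumulative total $61,802 ≤ $63,800; the threshold is never exceeded.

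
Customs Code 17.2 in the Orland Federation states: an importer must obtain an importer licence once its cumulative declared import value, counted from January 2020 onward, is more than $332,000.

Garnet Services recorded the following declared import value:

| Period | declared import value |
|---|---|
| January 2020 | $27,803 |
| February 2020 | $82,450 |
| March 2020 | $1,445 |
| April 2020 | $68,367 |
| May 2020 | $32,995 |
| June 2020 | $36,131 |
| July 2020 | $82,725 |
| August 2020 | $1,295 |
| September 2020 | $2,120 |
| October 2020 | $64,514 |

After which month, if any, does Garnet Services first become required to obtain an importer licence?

August 2020

Through January 2020: $27,803
Through February 2020: $110,253
Through March 2020: $111,698
Through April 2020: $180,065
Through May 2020: $213,060
Through June 2020: $249,191
Through July 2020: $331,916
Through August 2020: $333,211 ← exceeds threshold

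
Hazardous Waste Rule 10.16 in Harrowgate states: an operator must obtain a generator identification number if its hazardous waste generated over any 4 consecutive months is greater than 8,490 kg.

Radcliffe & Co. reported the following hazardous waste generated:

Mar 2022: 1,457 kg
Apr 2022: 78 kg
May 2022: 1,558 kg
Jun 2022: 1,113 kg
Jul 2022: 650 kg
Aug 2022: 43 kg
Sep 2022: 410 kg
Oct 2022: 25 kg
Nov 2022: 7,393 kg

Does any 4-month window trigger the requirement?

Mar 2022–Jun 2022: 1,457 kg + 78 kg + 1,558 kg + 1,113 kg = 4,206 kg (under)
Apr 2022–Jul 2022: 78 kg + 1,558 kg + 1,113 kg + 650 kg = 3,399 kg (under)
May 2022–Aug 2022: 1,558 kg + 1,113 kg + 650 kg + 43 kg = 3,364 kg (under)
Jun 2022–Sep 2022: 1,113 kg + 650 kg + 43 kg + 410 kg = 2,216 kg (under)
Jul 2022–Oct 2022: 650 kg + 43 kg + 410 kg + 25 kg = 1,128 kg (under)
Aug 2022–Nov 2022: 43 kg + 410 kg + 25 kg + 7,393 kg = 7,871 kg (under)
No window exceeds 8,490 kg.

No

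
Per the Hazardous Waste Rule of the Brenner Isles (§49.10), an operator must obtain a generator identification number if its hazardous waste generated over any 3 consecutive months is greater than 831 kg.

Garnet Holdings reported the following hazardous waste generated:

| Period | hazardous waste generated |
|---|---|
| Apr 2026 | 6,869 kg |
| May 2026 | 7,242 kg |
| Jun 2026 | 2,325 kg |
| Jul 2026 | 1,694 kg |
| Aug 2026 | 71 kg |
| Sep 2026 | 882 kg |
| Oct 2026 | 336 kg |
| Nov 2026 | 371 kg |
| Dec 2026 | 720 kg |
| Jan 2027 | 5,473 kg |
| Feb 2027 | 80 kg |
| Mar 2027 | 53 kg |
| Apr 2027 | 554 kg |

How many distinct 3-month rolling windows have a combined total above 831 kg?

10

Apr 2026–Jun 2026: 6,869 kg + 7,242 kg + 2,325 kg = 16,436 kg (over)
May 2026–Jul 2026: 7,242 kg + 2,325 kg + 1,694 kg = 11,261 kg (over)
Jun 2026–Aug 2026: 2,325 kg + 1,694 kg + 71 kg = 4,090 kg (over)
Jul 2026–Sep 2026: 1,694 kg + 71 kg + 882 kg = 2,647 kg (over)
Aug 2026–Oct 2026: 71 kg + 882 kg + 336 kg = 1,289 kg (over)
Sep 2026–Nov 2026: 882 kg + 336 kg + 371 kg = 1,589 kg (over)
Oct 2026–Dec 2026: 336 kg + 371 kg + 720 kg = 1,427 kg (over)
Nov 2026–Jan 2027: 371 kg + 720 kg + 5,473 kg = 6,564 kg (over)
Dec 2026–Feb 2027: 720 kg + 5,473 kg + 80 kg = 6,273 kg (over)
Jan 2027–Mar 2027: 5,473 kg + 80 kg + 53 kg = 5,606 kg (over)
Feb 2027–Apr 2027: 80 kg + 53 kg + 554 kg = 687 kg (under)
10 windows exceed the threshold.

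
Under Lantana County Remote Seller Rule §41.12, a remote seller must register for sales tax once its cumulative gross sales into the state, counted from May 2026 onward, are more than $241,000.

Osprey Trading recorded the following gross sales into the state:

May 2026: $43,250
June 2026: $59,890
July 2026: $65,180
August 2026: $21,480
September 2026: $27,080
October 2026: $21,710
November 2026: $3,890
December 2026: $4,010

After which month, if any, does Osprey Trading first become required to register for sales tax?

Through May 2026: $43,250
Through June 2026: $103,140
Through July 2026: $168,320
Through August 2026: $189,800
Through September 2026: $216,880
Through October 2026: $238,590
Through November 2026: $242,480 ← exceeds threshold

November 2026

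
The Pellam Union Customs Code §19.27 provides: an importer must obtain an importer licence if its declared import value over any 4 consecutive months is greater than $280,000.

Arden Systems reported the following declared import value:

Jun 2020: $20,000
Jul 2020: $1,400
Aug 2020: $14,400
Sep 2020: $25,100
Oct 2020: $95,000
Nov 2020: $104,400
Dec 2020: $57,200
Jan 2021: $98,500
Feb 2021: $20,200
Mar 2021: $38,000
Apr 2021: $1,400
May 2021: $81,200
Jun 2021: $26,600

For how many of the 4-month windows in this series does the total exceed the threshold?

3

Jun 2020–Sep 2020: $20,000 + $1,400 + $14,400 + $25,100 = $60,900 (under)
Jul 2020–Oct 2020: $1,400 + $14,400 + $25,100 + $95,000 = $135,900 (under)
Aug 2020–Nov 2020: $14,400 + $25,100 + $95,000 + $104,400 = $238,900 (under)
Sep 2020–Dec 2020: $25,100 + $95,000 + $104,400 + $57,200 = $281,700 (over)
Oct 2020–Jan 2021: $95,000 + $104,400 + $57,200 + $98,500 = $355,100 (over)
Nov 2020–Feb 2021: $104,400 + $57,200 + $98,500 + $20,200 = $280,300 (over)
Dec 2020–Mar 2021: $57,200 + $98,500 + $20,200 + $38,000 = $213,900 (under)
Jan 2021–Apr 2021: $98,500 + $20,200 + $38,000 + $1,400 = $158,100 (under)
Feb 2021–May 2021: $20,200 + $38,000 + $1,400 + $81,200 = $140,800 (under)
Mar 2021–Jun 2021: $38,000 + $1,400 + $81,200 + $26,600 = $147,200 (under)
3 windows exceed the threshold.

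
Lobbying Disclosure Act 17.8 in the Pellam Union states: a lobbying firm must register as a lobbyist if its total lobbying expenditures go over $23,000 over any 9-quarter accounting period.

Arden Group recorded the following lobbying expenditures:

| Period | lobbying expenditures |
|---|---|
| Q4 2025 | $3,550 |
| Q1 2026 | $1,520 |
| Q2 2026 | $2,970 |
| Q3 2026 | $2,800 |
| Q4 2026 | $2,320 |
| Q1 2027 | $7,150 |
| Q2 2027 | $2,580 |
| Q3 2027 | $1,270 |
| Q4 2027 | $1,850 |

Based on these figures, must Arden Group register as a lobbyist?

Yes

Total lobbying expenditures: $3,550 + $1,520 + $2,970 + $2,800 + $2,320 + $7,150 + $2,580 + $1,270 + $1,850 = $26,010.
$26,010 > $23,000, so the threshold is exceeded.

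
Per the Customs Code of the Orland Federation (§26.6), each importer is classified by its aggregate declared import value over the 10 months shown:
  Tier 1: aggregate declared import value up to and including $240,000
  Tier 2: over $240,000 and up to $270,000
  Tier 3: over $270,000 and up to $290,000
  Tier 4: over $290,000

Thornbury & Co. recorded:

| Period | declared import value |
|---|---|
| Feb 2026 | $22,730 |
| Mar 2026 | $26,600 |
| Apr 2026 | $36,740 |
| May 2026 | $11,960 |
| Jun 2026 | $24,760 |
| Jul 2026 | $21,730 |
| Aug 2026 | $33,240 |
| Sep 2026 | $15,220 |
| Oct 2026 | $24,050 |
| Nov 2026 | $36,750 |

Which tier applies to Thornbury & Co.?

Tier 2

Aggregate declared import value: $22,730 + $26,600 + $36,740 + $11,960 + $24,760 + $21,730 + $33,240 + $15,220 + $24,050 + $36,750 = $253,780.
$240,000 < $253,780 ≤ $270,000, so Tier 2 applies.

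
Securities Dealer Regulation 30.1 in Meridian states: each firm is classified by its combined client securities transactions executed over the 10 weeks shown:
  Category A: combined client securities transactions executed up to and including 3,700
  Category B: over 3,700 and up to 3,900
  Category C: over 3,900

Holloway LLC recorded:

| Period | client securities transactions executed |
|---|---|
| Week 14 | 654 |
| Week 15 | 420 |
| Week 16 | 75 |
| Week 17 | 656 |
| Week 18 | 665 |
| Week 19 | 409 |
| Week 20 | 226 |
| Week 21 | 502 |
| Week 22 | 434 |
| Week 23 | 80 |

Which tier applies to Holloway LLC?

Category C

Combined client securities transactions executed: 654 + 420 + 75 + 656 + 665 + 409 + 226 + 502 + 434 + 80 = 4,121.
4,121 > 3,900, so Category C applies.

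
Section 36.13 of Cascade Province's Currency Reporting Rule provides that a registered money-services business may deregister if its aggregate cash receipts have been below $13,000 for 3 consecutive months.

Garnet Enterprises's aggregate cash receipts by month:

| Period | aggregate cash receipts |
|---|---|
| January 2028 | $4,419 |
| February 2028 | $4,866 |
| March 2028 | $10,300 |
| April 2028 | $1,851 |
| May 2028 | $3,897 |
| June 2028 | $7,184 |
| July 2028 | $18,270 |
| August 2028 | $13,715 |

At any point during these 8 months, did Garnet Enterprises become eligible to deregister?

Months below $13,000: January 2028, February 2028, March 2028, April 2028, May 2028, June 2028.
Longest run of consecutive months below the threshold: 6.
6 ≥ 3, so Garnet Enterprises became eligible.

Yes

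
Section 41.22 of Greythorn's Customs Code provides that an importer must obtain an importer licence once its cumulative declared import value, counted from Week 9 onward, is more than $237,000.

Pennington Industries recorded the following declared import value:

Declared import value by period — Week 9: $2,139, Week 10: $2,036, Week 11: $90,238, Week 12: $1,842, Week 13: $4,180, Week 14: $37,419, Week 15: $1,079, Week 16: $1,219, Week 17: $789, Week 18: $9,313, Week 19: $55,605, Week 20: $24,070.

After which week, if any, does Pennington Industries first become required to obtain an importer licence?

Not triggered

Through Week 9: $2,139
Through Week 10: $4,175
Through Week 11: $94,413
Through Week 12: $96,255
Through Week 13: $100,435
Through Week 14: $137,854
Through Week 15: $138,933
Through Week 16: $140,152
Through Week 17: $140,941
Through Week 18: $150,254
Through Week 19: $205,859
Through Week 20: $229,929
Final cumulative total $229,929 ≤ $237,000; the threshold is never exceeded.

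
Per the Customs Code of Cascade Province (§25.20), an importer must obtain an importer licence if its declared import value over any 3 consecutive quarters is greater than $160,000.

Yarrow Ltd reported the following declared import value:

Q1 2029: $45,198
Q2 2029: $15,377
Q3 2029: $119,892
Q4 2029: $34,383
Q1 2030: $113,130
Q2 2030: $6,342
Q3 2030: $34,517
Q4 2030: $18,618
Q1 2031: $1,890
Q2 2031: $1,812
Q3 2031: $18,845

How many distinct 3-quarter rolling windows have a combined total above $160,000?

3

Q1 2029–Q3 2029: $45,198 + $15,377 + $119,892 = $180,467 (over)
Q2 2029–Q4 2029: $15,377 + $119,892 + $34,383 = $169,652 (over)
Q3 2029–Q1 2030: $119,892 + $34,383 + $113,130 = $267,405 (over)
Q4 2029–Q2 2030: $34,383 + $113,130 + $6,342 = $153,855 (under)
Q1 2030–Q3 2030: $113,130 + $6,342 + $34,517 = $153,989 (under)
Q2 2030–Q4 2030: $6,342 + $34,517 + $18,618 = $59,477 (under)
Q3 2030–Q1 2031: $34,517 + $18,618 + $1,890 = $55,025 (under)
Q4 2030–Q2 2031: $18,618 + $1,890 + $1,812 = $22,320 (under)
Q1 2031–Q3 2031: $1,890 + $1,812 + $18,845 = $22,547 (under)
3 windows exceed the threshold.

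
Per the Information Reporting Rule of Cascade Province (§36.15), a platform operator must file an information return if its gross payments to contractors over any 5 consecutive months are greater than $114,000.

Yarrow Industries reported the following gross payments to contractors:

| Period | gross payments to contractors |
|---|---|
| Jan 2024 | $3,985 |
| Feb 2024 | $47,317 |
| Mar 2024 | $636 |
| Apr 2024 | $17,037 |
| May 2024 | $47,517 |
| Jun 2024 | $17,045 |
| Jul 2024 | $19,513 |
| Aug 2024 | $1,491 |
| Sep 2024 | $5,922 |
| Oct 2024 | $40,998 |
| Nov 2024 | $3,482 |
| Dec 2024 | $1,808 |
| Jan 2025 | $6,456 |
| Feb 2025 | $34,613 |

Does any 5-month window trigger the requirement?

Jan 2024–May 2024: $3,985 + $47,317 + $636 + $17,037 + $47,517 = $116,492 (over)
Feb 2024–Jun 2024: $47,317 + $636 + $17,037 + $47,517 + $17,045 = $129,552 (over)
Mar 2024–Jul 2024: $636 + $17,037 + $47,517 + $17,045 + $19,513 = $101,748 (under)
Apr 2024–Aug 2024: $17,037 + $47,517 + $17,045 + $19,513 + $1,491 = $102,603 (under)
May 2024–Sep 2024: $47,517 + $17,045 + $19,513 + $1,491 + $5,922 = $91,488 (under)
Jun 2024–Oct 2024: $17,045 + $19,513 + $1,491 + $5,922 + $40,998 = $84,969 (under)
Jul 2024–Nov 2024: $19,513 + $1,491 + $5,922 + $40,998 + $3,482 = $71,406 (under)
Aug 2024–Dec 2024: $1,491 + $5,922 + $40,998 + $3,482 + $1,808 = $53,701 (under)
Sep 2024–Jan 2025: $5,922 + $40,998 + $3,482 + $1,808 + $6,456 = $58,666 (under)
Oct 2024–Feb 2025: $40,998 + $3,482 + $1,808 + $6,456 + $34,613 = $87,357 (under)
At least one window exceeds $114,000.

Yes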